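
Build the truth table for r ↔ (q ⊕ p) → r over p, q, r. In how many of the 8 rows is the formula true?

6

p | q | r | (q ⊕ p) | ((q ⊕ p) → r) | (r ↔ ((q ⊕ p) → r))
- | - | - | ------- | ------------- | -------------------
T | T | T |    F    |       T       |          T         
T | T | F |    F    |       T       |          F         
T | F | T |    T    |       T       |          T         
T | F | F |    T    |       F       |          T         
F | T | T |    T    |       T       |          T         
F | T | F |    T    |       F       |          T         
F | F | T |    F    |       T       |          T         
F | F | F |    F    |       T       |          F         
The formula is true on 6 of the 8 rows.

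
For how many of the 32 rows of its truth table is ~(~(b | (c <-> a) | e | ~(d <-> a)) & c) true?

a | b | c | d | e | φ
- | - | - | - | - | -
T | T | T | T | T | T
T | T | T | T | F | T
T | T | T | F | T | T
T | T | T | F | F | T
T | T | F | T | T | T
T | T | F | T | F | T
T | T | F | F | T | T
T | T | F | F | F | T
T | F | T | T | T | T
T | F | T | T | F | T
T | F | T | F | T | T
T | F | T | F | F | T
T | F | F | T | T | T
T | F | F | T | F | T
T | F | F | F | T | T
T | F | F | F | F | T
F | T | T | T | T | T
F | T | T | T | F | T
F | T | T | F | T | T
F | T | T | F | F | T
F | T | F | T | T | T
F | T | F | T | F | T
F | T | F | F | T | T
F | T | F | F | F | T
F | F | T | T | T | T
F | F | T | T | F | T
F | F | T | F | T | T
F | F | T | F | F | F
F | F | F | T | T | T
F | F | F | T | F | T
F | F | F | F | T | T
F | F | F | F | F | T
The formula is true on 31 of the 32 rows.

31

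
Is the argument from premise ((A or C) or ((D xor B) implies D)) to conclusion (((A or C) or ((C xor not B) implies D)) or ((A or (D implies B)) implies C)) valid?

no

A  B  C  D  |  φ  ψ
1  1  1  1  |  1  1
1  1  1  0  |  1  1
1  1  0  1  |  1  1
1  1  0  0  |  1  1
1  0  1  1  |  1  1
1  0  1  0  |  1  1
1  0  0  1  |  1  1
1  0  0  0  |  1  1
0  1  1  1  |  1  1
0  1  1  0  |  1  1
0  1  0  1  |  1  1
0  1  0  0  |  0  1
0  0  1  1  |  1  1
0  0  1  0  |  1  1
0  0  0  1  |  1  1
0  0  0  0  |  1  0
At A=0, B=0, C=0, D=0 we have φ true but ψ false, so φ does not entail ψ.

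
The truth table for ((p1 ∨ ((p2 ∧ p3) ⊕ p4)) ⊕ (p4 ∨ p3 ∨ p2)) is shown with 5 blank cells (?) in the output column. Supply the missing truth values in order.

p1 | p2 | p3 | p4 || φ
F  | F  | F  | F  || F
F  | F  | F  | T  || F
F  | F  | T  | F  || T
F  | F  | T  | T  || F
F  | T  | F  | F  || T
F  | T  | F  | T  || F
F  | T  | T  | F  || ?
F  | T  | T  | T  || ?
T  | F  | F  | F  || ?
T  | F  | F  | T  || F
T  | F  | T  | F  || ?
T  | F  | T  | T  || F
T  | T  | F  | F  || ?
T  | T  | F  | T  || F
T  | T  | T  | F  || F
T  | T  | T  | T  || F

Row p1=F, p2=T, p3=T, p4=F: (p1 ∨ ((p2 ∧ p3) ⊕ p4)) = T, (p4 ∨ p3 ∨ p2) = T, so the formula = F.
Row p1=F, p2=T, p3=T, p4=T: (p1 ∨ ((p2 ∧ p3) ⊕ p4)) = F, (p4 ∨ p3 ∨ p2) = T, so the formula = T.
Row p1=T, p2=F, p3=F, p4=F: (p1 ∨ ((p2 ∧ p3) ⊕ p4)) = T, (p4 ∨ p3 ∨ p2) = F, so the formula = T.
Row p1=T, p2=F, p3=T, p4=F: (p1 ∨ ((p2 ∧ p3) ⊕ p4)) = T, (p4 ∨ p3 ∨ p2) = T, so the formula = F.
Row p1=T, p2=T, p3=F, p4=F: (p1 ∨ ((p2 ∧ p3) ⊕ p4)) = T, (p4 ∨ p3 ∨ p2) = T, so the formula = F.

F, T, T, F, F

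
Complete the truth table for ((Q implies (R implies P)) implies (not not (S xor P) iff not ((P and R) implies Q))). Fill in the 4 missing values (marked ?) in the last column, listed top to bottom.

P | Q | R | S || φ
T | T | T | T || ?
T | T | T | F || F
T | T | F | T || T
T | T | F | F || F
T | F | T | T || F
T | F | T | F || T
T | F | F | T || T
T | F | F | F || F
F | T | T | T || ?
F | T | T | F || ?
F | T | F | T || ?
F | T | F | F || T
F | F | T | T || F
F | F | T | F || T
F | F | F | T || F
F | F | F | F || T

T, T, T, F

Row P=T, Q=T, R=T, S=T: (Q implies (R implies P)) = T, (not not (S xor P) iff not ((P and R) implies Q)) = T, so the formula = T.
Row P=F, Q=T, R=T, S=T: (Q implies (R implies P)) = F, (not not (S xor P) iff not ((P and R) implies Q)) = F, so the formula = T.
Row P=F, Q=T, R=T, S=F: (Q implies (R implies P)) = F, (not not (S xor P) iff not ((P and R) implies Q)) = T, so the formula = T.
Row P=F, Q=T, R=F, S=T: (Q implies (R implies P)) = T, (not not (S xor P) iff not ((P and R) implies Q)) = F, so the formula = F.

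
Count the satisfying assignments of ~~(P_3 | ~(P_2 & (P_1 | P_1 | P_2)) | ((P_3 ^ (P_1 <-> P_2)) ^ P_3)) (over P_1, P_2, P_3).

7

P_1 | P_2 | P_3 || φ
 1  |  1  |  1  || 1
 1  |  1  |  0  || 1
 1  |  0  |  1  || 1
 1  |  0  |  0  || 1
 0  |  1  |  1  || 1
 0  |  1  |  0  || 0
 0  |  0  |  1  || 1
 0  |  0  |  0  || 1
The formula is true on 7 of the 8 rows.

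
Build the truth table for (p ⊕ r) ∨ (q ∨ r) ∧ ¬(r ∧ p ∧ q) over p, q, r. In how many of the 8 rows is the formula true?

6

  p   |   q   |   r   || (p ⊕ r) | (q ∨ r) | (r ∧ p ∧ q) | ¬(r ∧ p ∧ q) | ((q ∨ r) ∧ ¬(r ∧ p ∧ q)) |   φ  
False | False | False ||  False  |  False  |    False    |     True     |          False           | False
False | False |  True ||   True  |   True  |    False    |     True     |           True           |  True
False |  True | False ||  False  |   True  |    False    |     True     |           True           |  True
False |  True |  True ||   True  |   True  |    False    |     True     |           True           |  True
 True | False | False ||   True  |  False  |    False    |     True     |          False           |  True
 True | False |  True ||  False  |   True  |    False    |     True     |           True           |  True
 True |  True | False ||   True  |   True  |    False    |     True     |           True           |  True
 True |  True |  True ||  False  |   True  |     True    |    False     |          False           | False
The formula is true on 6 of the 8 rows.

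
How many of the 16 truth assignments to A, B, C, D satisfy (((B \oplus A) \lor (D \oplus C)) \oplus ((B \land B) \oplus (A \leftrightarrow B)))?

8

A | B | C | D || (B \oplus A) | (D \oplus C) | (B \land B) | (A \leftrightarrow B) | φ
T | T | T | T ||      F       |      F       |      T      |           T           | F
T | T | T | F ||      F       |      T       |      T      |           T           | T
T | T | F | T ||      F       |      T       |      T      |           T           | T
T | T | F | F ||      F       |      F       |      T      |           T           | F
T | F | T | T ||      T       |      F       |      F      |           F           | T
T | F | T | F ||      T       |      T       |      F      |           F           | T
T | F | F | T ||      T       |      T       |      F      |           F           | T
T | F | F | F ||      T       |      F       |      F      |           F           | T
F | T | T | T ||      T       |      F       |      T      |           F           | F
F | T | T | F ||      T       |      T       |      T      |           F           | F
F | T | F | T ||      T       |      T       |      T      |           F           | F
F | T | F | F ||      T       |      F       |      T      |           F           | F
F | F | T | T ||      F       |      F       |      F      |           T           | T
F | F | T | F ||      F       |      T       |      F      |           T           | F
F | F | F | T ||      F       |      T       |      F      |           T           | F
F | F | F | F ||      F       |      F       |      F      |           T           | T
The formula is true on 8 of the 16 rows.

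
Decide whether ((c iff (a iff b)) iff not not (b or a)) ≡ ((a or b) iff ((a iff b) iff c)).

equivalent

a | b | c | φ | ψ
- | - | - | - | -
T | T | T | T | T
T | T | F | F | F
T | F | T | F | F
T | F | F | T | T
F | T | T | F | F
F | T | F | T | T
F | F | T | F | F
F | F | F | T | T
The columns for φ and ψ agree on every row, so they are logically equivalent.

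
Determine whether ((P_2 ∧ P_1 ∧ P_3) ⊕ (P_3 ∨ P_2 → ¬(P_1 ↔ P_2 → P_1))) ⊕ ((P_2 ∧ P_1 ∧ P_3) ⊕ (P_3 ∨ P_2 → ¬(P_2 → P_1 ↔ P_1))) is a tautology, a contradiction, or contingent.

P_1 | P_2 | P_3 | φ
--- | --- | --- | -
 T  |  T  |  T  | F
 T  |  T  |  F  | F
 T  |  F  |  T  | F
 T  |  F  |  F  | F
 F  |  T  |  T  | F
 F  |  T  |  F  | F
 F  |  F  |  T  | F
 F  |  F  |  F  | F
Every row is F, so the formula is a contradiction.

contradiction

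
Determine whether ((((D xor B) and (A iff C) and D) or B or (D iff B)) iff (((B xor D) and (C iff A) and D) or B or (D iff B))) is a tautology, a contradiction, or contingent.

tautology

A | B | C | D || φ
T | T | T | T || T
T | T | T | F || T
T | T | F | T || T
T | T | F | F || T
T | F | T | T || T
T | F | T | F || T
T | F | F | T || T
T | F | F | F || T
F | T | T | T || T
F | T | T | F || T
F | T | F | T || T
F | T | F | F || T
F | F | T | T || T
F | F | T | F || T
F | F | F | T || T
F | F | F | F || T
Every row is T, so the formula is a tautology.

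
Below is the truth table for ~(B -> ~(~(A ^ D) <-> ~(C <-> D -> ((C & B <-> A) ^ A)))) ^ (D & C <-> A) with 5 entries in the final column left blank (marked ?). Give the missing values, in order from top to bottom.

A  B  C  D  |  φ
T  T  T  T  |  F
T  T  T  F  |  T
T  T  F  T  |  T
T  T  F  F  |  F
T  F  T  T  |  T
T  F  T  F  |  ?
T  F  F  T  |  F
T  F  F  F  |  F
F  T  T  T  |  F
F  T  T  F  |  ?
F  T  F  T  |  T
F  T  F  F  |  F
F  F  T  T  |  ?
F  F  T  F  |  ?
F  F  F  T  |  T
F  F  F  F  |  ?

F, T, F, T, T

Row A=T, B=F, C=T, D=F: ~(B -> ~(~(A ^ D) <-> ~(C <-> D -> ((C & B <-> A) ^ A)))) = F, (D & C <-> A) = F, so the formula = F.
Row A=F, B=T, C=T, D=F: ~(B -> ~(~(A ^ D) <-> ~(C <-> D -> ((C & B <-> A) ^ A)))) = F, (D & C <-> A) = T, so the formula = T.
Row A=F, B=F, C=T, D=T: ~(B -> ~(~(A ^ D) <-> ~(C <-> D -> ((C & B <-> A) ^ A)))) = F, (D & C <-> A) = F, so the formula = F.
Row A=F, B=F, C=T, D=F: ~(B -> ~(~(A ^ D) <-> ~(C <-> D -> ((C & B <-> A) ^ A)))) = F, (D & C <-> A) = T, so the formula = T.
Row A=F, B=F, C=F, D=F: ~(B -> ~(~(A ^ D) <-> ~(C <-> D -> ((C & B <-> A) ^ A)))) = F, (D & C <-> A) = T, so the formula = T.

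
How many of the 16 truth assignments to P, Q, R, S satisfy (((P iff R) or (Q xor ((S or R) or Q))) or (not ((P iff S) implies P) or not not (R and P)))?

12

  P   |   Q   |   R   |   S   | (P iff R) | (S or R) | ((S or R) or Q) | (Q xor ((S or R) or Q)) | (P iff S) | ((P iff S) implies P) | not ((P iff S) implies P) | (R and P) | not (R and P) | not not (R and P) |   φ  
----- | ----- | ----- | ----- | --------- | -------- | --------------- | ----------------------- | --------- | --------------------- | ------------------------- | --------- | ------------- | ----------------- | -----
False | False | False | False |    True   |  False   |      False      |          False          |    True   |         False         |            True           |   False   |      True     |       False       |  True
False | False | False |  True |    True   |   True   |       True      |           True          |   False   |          True         |           False           |   False   |      True     |       False       |  True
False | False |  True | False |   False   |   True   |       True      |           True          |    True   |         False         |            True           |   False   |      True     |       False       |  True
False | False |  True |  True |   False   |   True   |       True      |           True          |   False   |          True         |           False           |   False   |      True     |       False       |  True
False |  True | False | False |    True   |  False   |       True      |          False          |    True   |         False         |            True           |   False   |      True     |       False       |  True
False |  True | False |  True |    True   |   True   |       True      |          False          |   False   |          True         |           False           |   False   |      True     |       False       |  True
False |  True |  True | False |   False   |   True   |       True      |          False          |    True   |         False         |            True           |   False   |      True     |       False       |  True
False |  True |  True |  True |   False   |   True   |       True      |          False          |   False   |          True         |           False           |   False   |      True     |       False       | False
 True | False | False | False |   False   |  False   |      False      |          False          |   False   |          True         |           False           |   False   |      True     |       False       | False
 True | False | False |  True |   False   |   True   |       True      |           True          |    True   |          True         |           False           |   False   |      True     |       False       |  True
 True | False |  True | False |    True   |   True   |       True      |           True          |   False   |          True         |           False           |    True   |     False     |        True       |  True
 True | False |  True |  True |    True   |   True   |       True      |           True          |    True   |          True         |           False           |    True   |     False     |        True       |  True
 True |  True | False | False |   False   |  False   |       True      |          False          |   False   |          True         |           False           |   False   |      True     |       False       | False
 True |  True | False |  True |   False   |   True   |       True      |          False          |    True   |          True         |           False           |   False   |      True     |       False       | False
 True |  True |  True | False |    True   |   True   |       True      |          False          |   False   |          True         |           False           |    True   |     False     |        True       |  True
 True |  True |  True |  True |    True   |   True   |       True      |          False          |    True   |          True         |           False           |    True   |     False     |        True       |  True
The formula is true on 12 of the 16 rows.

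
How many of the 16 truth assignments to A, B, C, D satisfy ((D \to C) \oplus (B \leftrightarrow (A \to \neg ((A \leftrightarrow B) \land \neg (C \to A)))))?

8

A | B | C | D | φ
- | - | - | - | -
1 | 1 | 1 | 1 | 0
1 | 1 | 1 | 0 | 0
1 | 1 | 0 | 1 | 1
1 | 1 | 0 | 0 | 0
1 | 0 | 1 | 1 | 1
1 | 0 | 1 | 0 | 1
1 | 0 | 0 | 1 | 0
1 | 0 | 0 | 0 | 1
0 | 1 | 1 | 1 | 0
0 | 1 | 1 | 0 | 0
0 | 1 | 0 | 1 | 1
0 | 1 | 0 | 0 | 0
0 | 0 | 1 | 1 | 1
0 | 0 | 1 | 0 | 1
0 | 0 | 0 | 1 | 0
0 | 0 | 0 | 0 | 1
The formula is true on 8 of the 16 rows.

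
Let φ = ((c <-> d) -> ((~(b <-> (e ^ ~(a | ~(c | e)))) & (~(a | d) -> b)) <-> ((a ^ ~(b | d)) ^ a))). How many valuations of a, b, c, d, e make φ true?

22

a  b  c  d  e  |  φ
T  T  T  T  T  |  T
T  T  T  T  F  |  F
T  T  T  F  T  |  T
T  T  T  F  F  |  T
T  T  F  T  T  |  T
T  T  F  T  F  |  T
T  T  F  F  T  |  T
T  T  F  F  F  |  F
T  F  T  T  T  |  F
T  F  T  T  F  |  T
T  F  T  F  T  |  T
T  F  T  F  F  |  T
T  F  F  T  T  |  T
T  F  F  T  F  |  T
T  F  F  F  T  |  T
T  F  F  F  F  |  F
F  T  T  T  T  |  F
F  T  T  T  F  |  T
F  T  T  F  T  |  T
F  T  T  F  F  |  T
F  T  F  T  T  |  T
F  T  F  T  F  |  T
F  T  F  F  T  |  F
F  T  F  F  F  |  F
F  F  T  T  T  |  T
F  F  T  T  F  |  F
F  F  T  F  T  |  T
F  F  T  F  F  |  T
F  F  F  T  T  |  T
F  F  F  T  F  |  T
F  F  F  F  T  |  F
F  F  F  F  F  |  F
The formula is true on 22 of the 32 rows.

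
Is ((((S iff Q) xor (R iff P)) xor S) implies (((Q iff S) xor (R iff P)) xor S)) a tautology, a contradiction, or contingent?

P | Q | R | S || φ
T | T | T | T || T
T | T | T | F || T
T | T | F | T || T
T | T | F | F || T
T | F | T | T || T
T | F | T | F || T
T | F | F | T || T
T | F | F | F || T
F | T | T | T || T
F | T | T | F || T
F | T | F | T || T
F | T | F | F || T
F | F | T | T || T
F | F | T | F || T
F | F | F | T || T
F | F | F | F || T
Every row is T, so the formula is a tautology.

tautology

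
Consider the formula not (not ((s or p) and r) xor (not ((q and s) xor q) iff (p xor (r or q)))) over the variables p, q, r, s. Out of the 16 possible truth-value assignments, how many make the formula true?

8

p  q  r  s  |  (s or p)  ((s or p) and r)  not ((s or p) and r)  (q and s)  ((q and s) xor q)  not ((q and s) xor q)  (r or q)  (p xor (r or q))  φ
0  0  0  0  |     0             0                   1                0              0                    1               0             0          0
0  0  0  1  |     1             0                   1                0              0                    1               0             0          0
0  0  1  0  |     0             0                   1                0              0                    1               1             1          1
0  0  1  1  |     1             1                   0                0              0                    1               1             1          0
0  1  0  0  |     0             0                   1                0              1                    0               1             1          0
0  1  0  1  |     1             0                   1                1              0                    1               1             1          1
0  1  1  0  |     0             0                   1                0              1                    0               1             1          0
0  1  1  1  |     1             1                   0                1              0                    1               1             1          0
1  0  0  0  |     1             0                   1                0              0                    1               0             1          1
1  0  0  1  |     1             0                   1                0              0                    1               0             1          1
1  0  1  0  |     1             1                   0                0              0                    1               1             0          1
1  0  1  1  |     1             1                   0                0              0                    1               1             0          1
1  1  0  0  |     1             0                   1                0              1                    0               1             0          1
1  1  0  1  |     1             0                   1                1              0                    1               1             0          0
1  1  1  0  |     1             1                   0                0              1                    0               1             0          0
1  1  1  1  |     1             1                   0                1              0                    1               1             0          1
The formula is true on 8 of the 16 rows.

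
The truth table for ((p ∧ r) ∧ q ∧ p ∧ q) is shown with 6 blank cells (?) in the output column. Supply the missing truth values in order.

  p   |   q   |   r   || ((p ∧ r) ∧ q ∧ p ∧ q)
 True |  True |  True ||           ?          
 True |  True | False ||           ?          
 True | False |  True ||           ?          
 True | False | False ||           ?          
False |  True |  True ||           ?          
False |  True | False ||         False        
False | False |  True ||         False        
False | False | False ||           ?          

Row p=True, q=True, r=True: (p ∧ r) = True, so ((p ∧ r) ∧ q ∧ p ∧ q) = True.
Row p=True, q=True, r=False: (p ∧ r) = False, so ((p ∧ r) ∧ q ∧ p ∧ q) = False.
Row p=True, q=False, r=True: (p ∧ r) = True, so ((p ∧ r) ∧ q ∧ p ∧ q) = False.
Row p=True, q=False, r=False: (p ∧ r) = False, so ((p ∧ r) ∧ q ∧ p ∧ q) = False.
Row p=False, q=True, r=True: (p ∧ r) = False, so ((p ∧ r) ∧ q ∧ p ∧ q) = False.
Row p=False, q=False, r=False: (p ∧ r) = False, so ((p ∧ r) ∧ q ∧ p ∧ q) = False.

True, False, False, False, False, False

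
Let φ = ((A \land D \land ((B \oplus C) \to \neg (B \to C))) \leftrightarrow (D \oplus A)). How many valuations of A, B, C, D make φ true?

5

A | B | C | D || (B \oplus C) | (B \to C) | \neg (B \to C) | (D \oplus A) | φ
0 | 0 | 0 | 0 ||      0       |     1     |       0        |      0       | 1
0 | 0 | 0 | 1 ||      0       |     1     |       0        |      1       | 0
0 | 0 | 1 | 0 ||      1       |     1     |       0        |      0       | 1
0 | 0 | 1 | 1 ||      1       |     1     |       0        |      1       | 0
0 | 1 | 0 | 0 ||      1       |     0     |       1        |      0       | 1
0 | 1 | 0 | 1 ||      1       |     0     |       1        |      1       | 0
0 | 1 | 1 | 0 ||      0       |     1     |       0        |      0       | 1
0 | 1 | 1 | 1 ||      0       |     1     |       0        |      1       | 0
1 | 0 | 0 | 0 ||      0       |     1     |       0        |      1       | 0
1 | 0 | 0 | 1 ||      0       |     1     |       0        |      0       | 0
1 | 0 | 1 | 0 ||      1       |     1     |       0        |      1       | 0
1 | 0 | 1 | 1 ||      1       |     1     |       0        |      0       | 1
1 | 1 | 0 | 0 ||      1       |     0     |       1        |      1       | 0
1 | 1 | 0 | 1 ||      1       |     0     |       1        |      0       | 0
1 | 1 | 1 | 0 ||      0       |     1     |       0        |      1       | 0
1 | 1 | 1 | 1 ||      0       |     1     |       0        |      0       | 0
The formula is true on 5 of the 16 rows.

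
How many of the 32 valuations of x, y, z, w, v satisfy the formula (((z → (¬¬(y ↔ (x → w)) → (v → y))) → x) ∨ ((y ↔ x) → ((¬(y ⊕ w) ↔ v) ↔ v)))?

x  y  z  w  v  |  φ
T  T  T  T  T  |  T
T  T  T  T  F  |  T
T  T  T  F  T  |  T
T  T  T  F  F  |  T
T  T  F  T  T  |  T
T  T  F  T  F  |  T
T  T  F  F  T  |  T
T  T  F  F  F  |  T
T  F  T  T  T  |  T
T  F  T  T  F  |  T
T  F  T  F  T  |  T
T  F  T  F  F  |  T
T  F  F  T  T  |  T
T  F  F  T  F  |  T
T  F  F  F  T  |  T
T  F  F  F  F  |  T
F  T  T  T  T  |  T
F  T  T  T  F  |  T
F  T  T  F  T  |  T
F  T  T  F  F  |  T
F  T  F  T  T  |  T
F  T  F  T  F  |  T
F  T  F  F  T  |  T
F  T  F  F  F  |  T
F  F  T  T  T  |  F
F  F  T  T  F  |  F
F  F  T  F  T  |  T
F  F  T  F  F  |  T
F  F  F  T  T  |  F
F  F  F  T  F  |  F
F  F  F  F  T  |  T
F  F  F  F  F  |  T
The formula is true on 28 of the 32 rows.

28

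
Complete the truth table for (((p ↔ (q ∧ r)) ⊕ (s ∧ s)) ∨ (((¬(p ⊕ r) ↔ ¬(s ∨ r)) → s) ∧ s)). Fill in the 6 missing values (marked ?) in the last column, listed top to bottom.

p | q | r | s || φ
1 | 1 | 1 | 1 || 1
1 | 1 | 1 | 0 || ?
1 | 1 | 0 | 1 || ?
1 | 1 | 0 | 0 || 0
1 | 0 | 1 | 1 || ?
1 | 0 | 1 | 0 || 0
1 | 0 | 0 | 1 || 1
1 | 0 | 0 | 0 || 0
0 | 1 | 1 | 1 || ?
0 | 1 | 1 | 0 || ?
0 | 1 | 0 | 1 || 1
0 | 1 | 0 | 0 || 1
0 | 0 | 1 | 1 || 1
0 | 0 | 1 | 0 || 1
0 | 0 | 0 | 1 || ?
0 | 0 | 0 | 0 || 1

Row p=1, q=1, r=1, s=0: ((p ↔ (q ∧ r)) ⊕ (s ∧ s)) = 1, (((¬(p ⊕ r) ↔ ¬(s ∨ r)) → s) ∧ s) = 0, so the formula = 1.
Row p=1, q=1, r=0, s=1: ((p ↔ (q ∧ r)) ⊕ (s ∧ s)) = 1, (((¬(p ⊕ r) ↔ ¬(s ∨ r)) → s) ∧ s) = 1, so the formula = 1.
Row p=1, q=0, r=1, s=1: ((p ↔ (q ∧ r)) ⊕ (s ∧ s)) = 1, (((¬(p ⊕ r) ↔ ¬(s ∨ r)) → s) ∧ s) = 1, so the formula = 1.
Row p=0, q=1, r=1, s=1: ((p ↔ (q ∧ r)) ⊕ (s ∧ s)) = 1, (((¬(p ⊕ r) ↔ ¬(s ∨ r)) → s) ∧ s) = 1, so the formula = 1.
Row p=0, q=1, r=1, s=0: ((p ↔ (q ∧ r)) ⊕ (s ∧ s)) = 0, (((¬(p ⊕ r) ↔ ¬(s ∨ r)) → s) ∧ s) = 0, so the formula = 0.
Row p=0, q=0, r=0, s=1: ((p ↔ (q ∧ r)) ⊕ (s ∧ s)) = 0, (((¬(p ⊕ r) ↔ ¬(s ∨ r)) → s) ∧ s) = 1, so the formula = 1.

1, 1, 1, 1, 0, 1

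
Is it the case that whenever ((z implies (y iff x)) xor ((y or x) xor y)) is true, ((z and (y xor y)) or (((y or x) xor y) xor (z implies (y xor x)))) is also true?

x  y  z  |  φ  ψ
T  T  T  |  T  F
T  T  F  |  T  T
T  F  T  |  T  F
T  F  F  |  F  F
F  T  T  |  F  T
F  T  F  |  T  T
F  F  T  |  T  F
F  F  F  |  T  T
At x=T, y=T, z=T we have φ true but ψ false, so φ does not entail ψ.

no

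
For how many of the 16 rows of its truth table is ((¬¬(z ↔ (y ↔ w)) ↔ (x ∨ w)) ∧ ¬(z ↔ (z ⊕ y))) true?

x  y  z  w  |  φ
T  T  T  T  |  T
T  T  T  F  |  F
T  T  F  T  |  F
T  T  F  F  |  T
T  F  T  T  |  F
T  F  T  F  |  F
T  F  F  T  |  F
T  F  F  F  |  F
F  T  T  T  |  T
F  T  T  F  |  T
F  T  F  T  |  F
F  T  F  F  |  F
F  F  T  T  |  F
F  F  T  F  |  F
F  F  F  T  |  F
F  F  F  F  |  F
The formula is true on 4 of the 16 rows.

4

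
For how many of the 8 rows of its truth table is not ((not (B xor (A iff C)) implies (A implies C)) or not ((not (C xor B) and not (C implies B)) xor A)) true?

A | B | C || φ
T | T | T || F
T | T | F || F
T | F | T || F
T | F | F || T
F | T | T || F
F | T | F || F
F | F | T || F
F | F | F || F
The formula is true on 1 of the 8 rows.

1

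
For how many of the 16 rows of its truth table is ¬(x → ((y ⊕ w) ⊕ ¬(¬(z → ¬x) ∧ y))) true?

x | y | z | w || (y ⊕ w) | ¬x | (z → ¬x) | ¬(z → ¬x) | (¬(z → ¬x) ∧ y) | ¬(¬(z → ¬x) ∧ y) | ((y ⊕ w) ⊕ ¬(¬(z → ¬x) ∧ y)) | φ
T | T | T | T ||    F    | F  |    F     |     T     |        T        |        F         |              F               | T
T | T | T | F ||    T    | F  |    F     |     T     |        T        |        F         |              T               | F
T | T | F | T ||    F    | F  |    T     |     F     |        F        |        T         |              T               | F
T | T | F | F ||    T    | F  |    T     |     F     |        F        |        T         |              F               | T
T | F | T | T ||    T    | F  |    F     |     T     |        F        |        T         |              F               | T
T | F | T | F ||    F    | F  |    F     |     T     |        F        |        T         |              T               | F
T | F | F | T ||    T    | F  |    T     |     F     |        F        |        T         |              F               | T
T | F | F | F ||    F    | F  |    T     |     F     |        F        |        T         |              T               | F
F | T | T | T ||    F    | T  |    T     |     F     |        F        |        T         |              T               | F
F | T | T | F ||    T    | T  |    T     |     F     |        F        |        T         |              F               | F
F | T | F | T ||    F    | T  |    T     |     F     |        F        |        T         |              T               | F
F | T | F | F ||    T    | T  |    T     |     F     |        F        |        T         |              F               | F
F | F | T | T ||    T    | T  |    T     |     F     |        F        |        T         |              F               | F
F | F | T | F ||    F    | T  |    T     |     F     |        F        |        T         |              T               | F
F | F | F | T ||    T    | T  |    T     |     F     |        F        |        T         |              F               | F
F | F | F | F ||    F    | T  |    T     |     F     |        F        |        T         |              T               | F
The formula is true on 4 of the 16 rows.

4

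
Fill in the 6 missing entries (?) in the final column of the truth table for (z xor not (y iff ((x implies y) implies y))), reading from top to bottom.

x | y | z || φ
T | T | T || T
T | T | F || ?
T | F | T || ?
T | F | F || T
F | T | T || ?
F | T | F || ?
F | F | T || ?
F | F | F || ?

F, F, T, F, T, F

Row x=T, y=T, z=F: not (y iff ((x implies y) implies y)) = F, so the formula = F.
Row x=T, y=F, z=T: not (y iff ((x implies y) implies y)) = T, so the formula = F.
Row x=F, y=T, z=T: not (y iff ((x implies y) implies y)) = F, so the formula = T.
Row x=F, y=T, z=F: not (y iff ((x implies y) implies y)) = F, so the formula = F.
Row x=F, y=F, z=T: not (y iff ((x implies y) implies y)) = F, so the formula = T.
Row x=F, y=F, z=F: not (y iff ((x implies y) implies y)) = F, so the formula = F.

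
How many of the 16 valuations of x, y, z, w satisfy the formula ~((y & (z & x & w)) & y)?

x | y | z | w || (z & x & w) | (y & (z & x & w)) | ((y & (z & x & w)) & y) | ~((y & (z & x & w)) & y)
1 | 1 | 1 | 1 ||      1      |         1         |            1            |            0            
1 | 1 | 1 | 0 ||      0      |         0         |            0            |            1            
1 | 1 | 0 | 1 ||      0      |         0         |            0            |            1            
1 | 1 | 0 | 0 ||      0      |         0         |            0            |            1            
1 | 0 | 1 | 1 ||      1      |         0         |            0            |            1            
1 | 0 | 1 | 0 ||      0      |         0         |            0            |            1            
1 | 0 | 0 | 1 ||      0      |         0         |            0            |            1            
1 | 0 | 0 | 0 ||      0      |         0         |            0            |            1            
0 | 1 | 1 | 1 ||      0      |         0         |            0            |            1            
0 | 1 | 1 | 0 ||      0      |         0         |            0            |            1            
0 | 1 | 0 | 1 ||      0      |         0         |            0            |            1            
0 | 1 | 0 | 0 ||      0      |         0         |            0            |            1            
0 | 0 | 1 | 1 ||      0      |         0         |            0            |            1            
0 | 0 | 1 | 0 ||      0      |         0         |            0            |            1            
0 | 0 | 0 | 1 ||      0      |         0         |            0            |            1            
0 | 0 | 0 | 0 ||      0      |         0         |            0            |            1            
The formula is true on 15 of the 16 rows.

15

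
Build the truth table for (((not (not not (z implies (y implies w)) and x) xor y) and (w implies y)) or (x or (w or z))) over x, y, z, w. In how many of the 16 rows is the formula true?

15

x | y | z | w || (y implies w) | (z implies (y implies w)) | (w implies y) | (w or z) | (x or (w or z)) | φ
T | T | T | T ||       T       |             T             |       T       |    T     |        T        | T
T | T | T | F ||       F       |             F             |       T       |    T     |        T        | T
T | T | F | T ||       T       |             T             |       T       |    T     |        T        | T
T | T | F | F ||       F       |             T             |       T       |    F     |        T        | T
T | F | T | T ||       T       |             T             |       F       |    T     |        T        | T
T | F | T | F ||       T       |             T             |       T       |    T     |        T        | T
T | F | F | T ||       T       |             T             |       F       |    T     |        T        | T
T | F | F | F ||       T       |             T             |       T       |    F     |        T        | T
F | T | T | T ||       T       |             T             |       T       |    T     |        T        | T
F | T | T | F ||       F       |             F             |       T       |    T     |        T        | T
F | T | F | T ||       T       |             T             |       T       |    T     |        T        | T
F | T | F | F ||       F       |             T             |       T       |    F     |        F        | F
F | F | T | T ||       T       |             T             |       F       |    T     |        T        | T
F | F | T | F ||       T       |             T             |       T       |    T     |        T        | T
F | F | F | T ||       T       |             T             |       F       |    T     |        T        | T
F | F | F | F ||       T       |             T             |       T       |    F     |        F        | T
The formula is true on 15 of the 16 rows.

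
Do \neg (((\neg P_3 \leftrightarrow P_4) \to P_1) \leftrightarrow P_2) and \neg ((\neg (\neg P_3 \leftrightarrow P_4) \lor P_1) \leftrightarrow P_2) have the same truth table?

equivalent

P_1 | P_2 | P_3 | P_4 || φ | ψ
 1  |  1  |  1  |  1  || 0 | 0
 1  |  1  |  1  |  0  || 0 | 0
 1  |  1  |  0  |  1  || 0 | 0
 1  |  1  |  0  |  0  || 0 | 0
 1  |  0  |  1  |  1  || 1 | 1
 1  |  0  |  1  |  0  || 1 | 1
 1  |  0  |  0  |  1  || 1 | 1
 1  |  0  |  0  |  0  || 1 | 1
 0  |  1  |  1  |  1  || 0 | 0
 0  |  1  |  1  |  0  || 1 | 1
 0  |  1  |  0  |  1  || 1 | 1
 0  |  1  |  0  |  0  || 0 | 0
 0  |  0  |  1  |  1  || 1 | 1
 0  |  0  |  1  |  0  || 0 | 0
 0  |  0  |  0  |  1  || 0 | 0
 0  |  0  |  0  |  0  || 1 | 1
The columns for φ and ψ agree on every row, so they are logically equivalent.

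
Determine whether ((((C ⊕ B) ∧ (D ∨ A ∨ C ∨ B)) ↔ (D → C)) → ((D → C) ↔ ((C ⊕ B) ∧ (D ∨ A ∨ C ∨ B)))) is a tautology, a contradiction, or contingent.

A | B | C | D | (C ⊕ B) | (D ∨ A ∨ C ∨ B) | ((C ⊕ B) ∧ (D ∨ A ∨ C ∨ B)) | (D → C) | φ
- | - | - | - | ------- | --------------- | --------------------------- | ------- | -
1 | 1 | 1 | 1 |    0    |        1        |              0              |    1    | 1
1 | 1 | 1 | 0 |    0    |        1        |              0              |    1    | 1
1 | 1 | 0 | 1 |    1    |        1        |              1              |    0    | 1
1 | 1 | 0 | 0 |    1    |        1        |              1              |    1    | 1
1 | 0 | 1 | 1 |    1    |        1        |              1              |    1    | 1
1 | 0 | 1 | 0 |    1    |        1        |              1              |    1    | 1
1 | 0 | 0 | 1 |    0    |        1        |              0              |    0    | 1
1 | 0 | 0 | 0 |    0    |        1        |              0              |    1    | 1
0 | 1 | 1 | 1 |    0    |        1        |              0              |    1    | 1
0 | 1 | 1 | 0 |    0    |        1        |              0              |    1    | 1
0 | 1 | 0 | 1 |    1    |        1        |              1              |    0    | 1
0 | 1 | 0 | 0 |    1    |        1        |              1              |    1    | 1
0 | 0 | 1 | 1 |    1    |        1        |              1              |    1    | 1
0 | 0 | 1 | 0 |    1    |        1        |              1              |    1    | 1
0 | 0 | 0 | 1 |    0    |        1        |              0              |    0    | 1
0 | 0 | 0 | 0 |    0    |        0        |              0              |    1    | 1
Every row is 1, so the formula is a tautology.

tautology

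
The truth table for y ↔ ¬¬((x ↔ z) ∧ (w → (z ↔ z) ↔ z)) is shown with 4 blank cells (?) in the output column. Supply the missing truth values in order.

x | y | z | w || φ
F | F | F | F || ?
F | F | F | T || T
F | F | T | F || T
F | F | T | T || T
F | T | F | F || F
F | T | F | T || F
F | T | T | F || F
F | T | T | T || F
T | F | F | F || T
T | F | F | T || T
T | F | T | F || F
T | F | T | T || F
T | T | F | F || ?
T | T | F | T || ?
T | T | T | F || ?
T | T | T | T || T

Row x=F, y=F, z=F, w=F: ¬¬((x ↔ z) ∧ (w → (z ↔ z) ↔ z)) = F, so the formula = T.
Row x=T, y=T, z=F, w=F: ¬¬((x ↔ z) ∧ (w → (z ↔ z) ↔ z)) = F, so the formula = F.
Row x=T, y=T, z=F, w=T: ¬¬((x ↔ z) ∧ (w → (z ↔ z) ↔ z)) = F, so the formula = F.
Row x=T, y=T, z=T, w=F: ¬¬((x ↔ z) ∧ (w → (z ↔ z) ↔ z)) = T, so the formula = T.

T, F, F, T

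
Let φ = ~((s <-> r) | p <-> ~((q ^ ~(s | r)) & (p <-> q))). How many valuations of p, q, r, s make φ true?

p  q  r  s     (s <-> r)  ((s <-> r) | p)  (s | r)  ~(s | r)  (q ^ ~(s | r))  (p <-> q)  ((q ^ ~(s | r)) & (p <-> q))  φ
T  T  T  T         T             T            T        F            T             T                   T                T
T  T  T  F         F             T            T        F            T             T                   T                T
T  T  F  T         F             T            T        F            T             T                   T                T
T  T  F  F         T             T            F        T            F             T                   F                F
T  F  T  T         T             T            T        F            F             F                   F                F
T  F  T  F         F             T            T        F            F             F                   F                F
T  F  F  T         F             T            T        F            F             F                   F                F
T  F  F  F         T             T            F        T            T             F                   F                F
F  T  T  T         T             T            T        F            T             F                   F                F
F  T  T  F         F             F            T        F            T             F                   F                T
F  T  F  T         F             F            T        F            T             F                   F                T
F  T  F  F         T             T            F        T            F             F                   F                F
F  F  T  T         T             T            T        F            F             T                   F                F
F  F  T  F         F             F            T        F            F             T                   F                T
F  F  F  T         F             F            T        F            F             T                   F                T
F  F  F  F         T             T            F        T            T             T                   T                T
The formula is true on 8 of the 16 rows.

8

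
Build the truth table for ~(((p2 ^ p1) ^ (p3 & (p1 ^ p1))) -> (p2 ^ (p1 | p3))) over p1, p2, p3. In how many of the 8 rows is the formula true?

p1  p2  p3     (p2 ^ p1)  (p1 ^ p1)  (p3 & (p1 ^ p1))  (p1 | p3)  (p2 ^ (p1 | p3))  φ
1   1   1          0          0             0              1             0          0
1   1   0          0          0             0              1             0          0
1   0   1          1          0             0              1             1          0
1   0   0          1          0             0              1             1          0
0   1   1          1          0             0              1             0          1
0   1   0          1          0             0              0             1          0
0   0   1          0          0             0              1             1          0
0   0   0          0          0             0              0             0          0
The formula is true on 1 of the 8 rows.

1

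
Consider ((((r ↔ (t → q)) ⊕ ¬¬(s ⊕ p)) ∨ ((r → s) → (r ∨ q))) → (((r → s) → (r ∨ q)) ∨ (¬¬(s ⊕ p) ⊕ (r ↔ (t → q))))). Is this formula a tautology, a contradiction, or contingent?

p | q | r | s | t || φ
1 | 1 | 1 | 1 | 1 || 1
1 | 1 | 1 | 1 | 0 || 1
1 | 1 | 1 | 0 | 1 || 1
1 | 1 | 1 | 0 | 0 || 1
1 | 1 | 0 | 1 | 1 || 1
1 | 1 | 0 | 1 | 0 || 1
1 | 1 | 0 | 0 | 1 || 1
1 | 1 | 0 | 0 | 0 || 1
1 | 0 | 1 | 1 | 1 || 1
1 | 0 | 1 | 1 | 0 || 1
1 | 0 | 1 | 0 | 1 || 1
1 | 0 | 1 | 0 | 0 || 1
1 | 0 | 0 | 1 | 1 || 1
1 | 0 | 0 | 1 | 0 || 1
1 | 0 | 0 | 0 | 1 || 1
1 | 0 | 0 | 0 | 0 || 1
0 | 1 | 1 | 1 | 1 || 1
0 | 1 | 1 | 1 | 0 || 1
0 | 1 | 1 | 0 | 1 || 1
0 | 1 | 1 | 0 | 0 || 1
0 | 1 | 0 | 1 | 1 || 1
0 | 1 | 0 | 1 | 0 || 1
0 | 1 | 0 | 0 | 1 || 1
0 | 1 | 0 | 0 | 0 || 1
0 | 0 | 1 | 1 | 1 || 1
0 | 0 | 1 | 1 | 0 || 1
0 | 0 | 1 | 0 | 1 || 1
0 | 0 | 1 | 0 | 0 || 1
0 | 0 | 0 | 1 | 1 || 1
0 | 0 | 0 | 1 | 0 || 1
0 | 0 | 0 | 0 | 1 || 1
0 | 0 | 0 | 0 | 0 || 1
Every row is 1, so the formula is a tautology.

tautology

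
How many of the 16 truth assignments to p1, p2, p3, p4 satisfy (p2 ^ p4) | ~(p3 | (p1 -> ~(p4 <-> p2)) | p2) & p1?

9

p1  p2  p3  p4     (p2 ^ p4)  (p4 <-> p2)  ~(p4 <-> p2)  (p1 -> ~(p4 <-> p2))  ((p1 -> ~(p4 <-> p2)) | p2)  φ
T   T   T   T          F           T            F                 F                         T               F
T   T   T   F          T           F            T                 T                         T               T
T   T   F   T          F           T            F                 F                         T               F
T   T   F   F          T           F            T                 T                         T               T
T   F   T   T          T           F            T                 T                         T               T
T   F   T   F          F           T            F                 F                         F               F
T   F   F   T          T           F            T                 T                         T               T
T   F   F   F          F           T            F                 F                         F               T
F   T   T   T          F           T            F                 T                         T               F
F   T   T   F          T           F            T                 T                         T               T
F   T   F   T          F           T            F                 T                         T               F
F   T   F   F          T           F            T                 T                         T               T
F   F   T   T          T           F            T                 T                         T               T
F   F   T   F          F           T            F                 T                         T               F
F   F   F   T          T           F            T                 T                         T               T
F   F   F   F          F           T            F                 T                         T               F
The formula is true on 9 of the 16 rows.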